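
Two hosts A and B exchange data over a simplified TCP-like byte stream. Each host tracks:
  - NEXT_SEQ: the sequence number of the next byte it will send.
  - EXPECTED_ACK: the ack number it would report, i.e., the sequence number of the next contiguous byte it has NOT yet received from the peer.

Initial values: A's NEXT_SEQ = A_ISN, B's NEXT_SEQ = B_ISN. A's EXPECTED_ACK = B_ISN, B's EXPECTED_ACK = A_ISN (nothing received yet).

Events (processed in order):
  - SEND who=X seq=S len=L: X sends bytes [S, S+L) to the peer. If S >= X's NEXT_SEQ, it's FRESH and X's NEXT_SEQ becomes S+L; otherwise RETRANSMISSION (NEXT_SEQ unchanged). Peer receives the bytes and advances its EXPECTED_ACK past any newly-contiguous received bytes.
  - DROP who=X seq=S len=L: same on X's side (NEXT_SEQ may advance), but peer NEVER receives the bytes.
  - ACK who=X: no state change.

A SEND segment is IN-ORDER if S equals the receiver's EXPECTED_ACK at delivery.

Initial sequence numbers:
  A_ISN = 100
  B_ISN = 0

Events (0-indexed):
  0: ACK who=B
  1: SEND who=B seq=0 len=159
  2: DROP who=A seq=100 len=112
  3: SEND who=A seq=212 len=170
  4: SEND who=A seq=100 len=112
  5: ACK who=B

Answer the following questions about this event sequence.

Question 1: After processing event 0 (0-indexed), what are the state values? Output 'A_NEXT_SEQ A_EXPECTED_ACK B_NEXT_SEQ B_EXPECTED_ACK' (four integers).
After event 0: A_seq=100 A_ack=0 B_seq=0 B_ack=100

100 0 0 100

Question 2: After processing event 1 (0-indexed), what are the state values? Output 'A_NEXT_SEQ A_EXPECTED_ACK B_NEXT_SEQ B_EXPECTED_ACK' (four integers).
After event 0: A_seq=100 A_ack=0 B_seq=0 B_ack=100
After event 1: A_seq=100 A_ack=159 B_seq=159 B_ack=100

100 159 159 100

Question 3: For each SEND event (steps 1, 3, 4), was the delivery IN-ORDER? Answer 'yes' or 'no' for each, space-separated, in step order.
Answer: yes no yes

Derivation:
Step 1: SEND seq=0 -> in-order
Step 3: SEND seq=212 -> out-of-order
Step 4: SEND seq=100 -> in-order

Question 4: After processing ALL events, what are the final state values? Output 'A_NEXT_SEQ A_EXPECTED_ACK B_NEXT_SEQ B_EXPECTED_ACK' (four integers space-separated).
Answer: 382 159 159 382

Derivation:
After event 0: A_seq=100 A_ack=0 B_seq=0 B_ack=100
After event 1: A_seq=100 A_ack=159 B_seq=159 B_ack=100
After event 2: A_seq=212 A_ack=159 B_seq=159 B_ack=100
After event 3: A_seq=382 A_ack=159 B_seq=159 B_ack=100
After event 4: A_seq=382 A_ack=159 B_seq=159 B_ack=382
After event 5: A_seq=382 A_ack=159 B_seq=159 B_ack=382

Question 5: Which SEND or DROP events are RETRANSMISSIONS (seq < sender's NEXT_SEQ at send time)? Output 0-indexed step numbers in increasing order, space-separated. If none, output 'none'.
Step 1: SEND seq=0 -> fresh
Step 2: DROP seq=100 -> fresh
Step 3: SEND seq=212 -> fresh
Step 4: SEND seq=100 -> retransmit

Answer: 4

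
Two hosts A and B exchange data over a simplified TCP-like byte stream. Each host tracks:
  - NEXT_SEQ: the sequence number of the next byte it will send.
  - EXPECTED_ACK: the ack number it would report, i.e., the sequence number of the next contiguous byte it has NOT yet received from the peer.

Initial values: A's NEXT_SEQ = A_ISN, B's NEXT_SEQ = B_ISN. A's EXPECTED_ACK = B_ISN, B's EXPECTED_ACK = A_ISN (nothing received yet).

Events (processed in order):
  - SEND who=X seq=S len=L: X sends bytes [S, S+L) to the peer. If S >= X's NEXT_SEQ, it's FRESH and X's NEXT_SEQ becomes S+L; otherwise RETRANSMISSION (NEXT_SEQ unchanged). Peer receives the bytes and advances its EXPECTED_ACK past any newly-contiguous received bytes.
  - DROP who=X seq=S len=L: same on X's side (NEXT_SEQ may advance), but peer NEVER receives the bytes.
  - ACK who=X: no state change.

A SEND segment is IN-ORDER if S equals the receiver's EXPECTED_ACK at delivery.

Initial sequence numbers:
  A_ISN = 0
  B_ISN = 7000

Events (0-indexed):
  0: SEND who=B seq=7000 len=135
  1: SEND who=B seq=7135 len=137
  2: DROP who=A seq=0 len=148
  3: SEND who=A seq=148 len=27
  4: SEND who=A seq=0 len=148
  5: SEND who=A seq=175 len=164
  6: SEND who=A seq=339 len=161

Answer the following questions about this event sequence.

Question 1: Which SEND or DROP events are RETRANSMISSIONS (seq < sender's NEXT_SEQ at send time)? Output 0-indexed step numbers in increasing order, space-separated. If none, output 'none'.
Answer: 4

Derivation:
Step 0: SEND seq=7000 -> fresh
Step 1: SEND seq=7135 -> fresh
Step 2: DROP seq=0 -> fresh
Step 3: SEND seq=148 -> fresh
Step 4: SEND seq=0 -> retransmit
Step 5: SEND seq=175 -> fresh
Step 6: SEND seq=339 -> fresh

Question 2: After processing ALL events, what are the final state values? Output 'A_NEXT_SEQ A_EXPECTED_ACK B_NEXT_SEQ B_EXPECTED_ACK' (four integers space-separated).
Answer: 500 7272 7272 500

Derivation:
After event 0: A_seq=0 A_ack=7135 B_seq=7135 B_ack=0
After event 1: A_seq=0 A_ack=7272 B_seq=7272 B_ack=0
After event 2: A_seq=148 A_ack=7272 B_seq=7272 B_ack=0
After event 3: A_seq=175 A_ack=7272 B_seq=7272 B_ack=0
After event 4: A_seq=175 A_ack=7272 B_seq=7272 B_ack=175
After event 5: A_seq=339 A_ack=7272 B_seq=7272 B_ack=339
After event 6: A_seq=500 A_ack=7272 B_seq=7272 B_ack=500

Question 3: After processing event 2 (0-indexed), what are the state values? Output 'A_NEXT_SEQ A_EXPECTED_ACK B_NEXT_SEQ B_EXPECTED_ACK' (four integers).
After event 0: A_seq=0 A_ack=7135 B_seq=7135 B_ack=0
After event 1: A_seq=0 A_ack=7272 B_seq=7272 B_ack=0
After event 2: A_seq=148 A_ack=7272 B_seq=7272 B_ack=0

148 7272 7272 0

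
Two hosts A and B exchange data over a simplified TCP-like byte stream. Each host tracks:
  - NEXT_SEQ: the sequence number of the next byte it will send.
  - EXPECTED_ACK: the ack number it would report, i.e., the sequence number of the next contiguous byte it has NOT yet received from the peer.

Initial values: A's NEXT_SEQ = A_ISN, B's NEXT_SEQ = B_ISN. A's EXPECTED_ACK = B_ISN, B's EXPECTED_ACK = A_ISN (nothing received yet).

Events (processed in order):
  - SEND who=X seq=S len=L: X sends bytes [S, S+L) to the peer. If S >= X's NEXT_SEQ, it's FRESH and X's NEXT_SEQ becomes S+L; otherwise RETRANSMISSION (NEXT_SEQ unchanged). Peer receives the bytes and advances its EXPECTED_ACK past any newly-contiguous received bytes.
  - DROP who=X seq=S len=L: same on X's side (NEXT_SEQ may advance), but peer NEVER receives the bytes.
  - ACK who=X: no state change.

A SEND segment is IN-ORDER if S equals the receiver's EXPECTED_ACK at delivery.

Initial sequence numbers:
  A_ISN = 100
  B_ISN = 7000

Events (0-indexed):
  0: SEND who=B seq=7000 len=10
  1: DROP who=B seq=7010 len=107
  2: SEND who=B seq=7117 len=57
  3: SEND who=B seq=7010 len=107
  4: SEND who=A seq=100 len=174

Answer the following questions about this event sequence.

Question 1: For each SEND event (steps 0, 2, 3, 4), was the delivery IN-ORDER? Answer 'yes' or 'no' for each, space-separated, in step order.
Answer: yes no yes yes

Derivation:
Step 0: SEND seq=7000 -> in-order
Step 2: SEND seq=7117 -> out-of-order
Step 3: SEND seq=7010 -> in-order
Step 4: SEND seq=100 -> in-order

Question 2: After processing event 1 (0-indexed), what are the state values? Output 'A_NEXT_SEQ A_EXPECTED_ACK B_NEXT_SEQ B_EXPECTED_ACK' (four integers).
After event 0: A_seq=100 A_ack=7010 B_seq=7010 B_ack=100
After event 1: A_seq=100 A_ack=7010 B_seq=7117 B_ack=100

100 7010 7117 100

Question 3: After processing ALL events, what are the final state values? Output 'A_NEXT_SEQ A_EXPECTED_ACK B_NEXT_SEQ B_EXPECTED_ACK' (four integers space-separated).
Answer: 274 7174 7174 274

Derivation:
After event 0: A_seq=100 A_ack=7010 B_seq=7010 B_ack=100
After event 1: A_seq=100 A_ack=7010 B_seq=7117 B_ack=100
After event 2: A_seq=100 A_ack=7010 B_seq=7174 B_ack=100
After event 3: A_seq=100 A_ack=7174 B_seq=7174 B_ack=100
After event 4: A_seq=274 A_ack=7174 B_seq=7174 B_ack=274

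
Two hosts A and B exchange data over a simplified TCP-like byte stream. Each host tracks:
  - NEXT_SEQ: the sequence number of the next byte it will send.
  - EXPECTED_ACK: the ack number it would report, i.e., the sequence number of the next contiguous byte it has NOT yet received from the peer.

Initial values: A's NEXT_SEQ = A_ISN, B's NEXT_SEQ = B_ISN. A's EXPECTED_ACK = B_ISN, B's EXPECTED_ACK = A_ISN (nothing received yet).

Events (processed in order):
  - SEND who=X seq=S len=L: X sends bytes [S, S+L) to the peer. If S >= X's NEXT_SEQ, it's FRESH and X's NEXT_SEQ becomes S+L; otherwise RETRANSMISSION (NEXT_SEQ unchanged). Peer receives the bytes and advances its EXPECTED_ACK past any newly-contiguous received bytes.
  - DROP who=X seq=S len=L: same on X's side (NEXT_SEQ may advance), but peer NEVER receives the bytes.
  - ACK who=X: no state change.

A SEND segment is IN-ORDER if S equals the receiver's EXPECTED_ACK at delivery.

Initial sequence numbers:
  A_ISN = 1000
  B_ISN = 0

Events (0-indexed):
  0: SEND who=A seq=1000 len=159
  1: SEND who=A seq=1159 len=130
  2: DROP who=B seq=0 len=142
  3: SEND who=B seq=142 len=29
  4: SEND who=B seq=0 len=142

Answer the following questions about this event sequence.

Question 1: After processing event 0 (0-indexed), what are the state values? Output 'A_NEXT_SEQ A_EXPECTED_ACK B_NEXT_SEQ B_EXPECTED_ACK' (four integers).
After event 0: A_seq=1159 A_ack=0 B_seq=0 B_ack=1159

1159 0 0 1159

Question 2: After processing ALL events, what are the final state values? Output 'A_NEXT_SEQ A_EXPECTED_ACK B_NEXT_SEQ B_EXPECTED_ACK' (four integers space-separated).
After event 0: A_seq=1159 A_ack=0 B_seq=0 B_ack=1159
After event 1: A_seq=1289 A_ack=0 B_seq=0 B_ack=1289
After event 2: A_seq=1289 A_ack=0 B_seq=142 B_ack=1289
After event 3: A_seq=1289 A_ack=0 B_seq=171 B_ack=1289
After event 4: A_seq=1289 A_ack=171 B_seq=171 B_ack=1289

Answer: 1289 171 171 1289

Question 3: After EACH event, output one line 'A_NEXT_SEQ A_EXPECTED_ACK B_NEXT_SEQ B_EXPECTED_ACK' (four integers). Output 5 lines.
1159 0 0 1159
1289 0 0 1289
1289 0 142 1289
1289 0 171 1289
1289 171 171 1289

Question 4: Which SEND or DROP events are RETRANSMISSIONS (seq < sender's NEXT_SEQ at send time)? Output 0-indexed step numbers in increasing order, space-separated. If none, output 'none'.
Step 0: SEND seq=1000 -> fresh
Step 1: SEND seq=1159 -> fresh
Step 2: DROP seq=0 -> fresh
Step 3: SEND seq=142 -> fresh
Step 4: SEND seq=0 -> retransmit

Answer: 4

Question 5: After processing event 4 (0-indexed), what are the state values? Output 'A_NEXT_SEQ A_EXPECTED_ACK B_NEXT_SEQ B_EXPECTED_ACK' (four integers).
After event 0: A_seq=1159 A_ack=0 B_seq=0 B_ack=1159
After event 1: A_seq=1289 A_ack=0 B_seq=0 B_ack=1289
After event 2: A_seq=1289 A_ack=0 B_seq=142 B_ack=1289
After event 3: A_seq=1289 A_ack=0 B_seq=171 B_ack=1289
After event 4: A_seq=1289 A_ack=171 B_seq=171 B_ack=1289

1289 171 171 1289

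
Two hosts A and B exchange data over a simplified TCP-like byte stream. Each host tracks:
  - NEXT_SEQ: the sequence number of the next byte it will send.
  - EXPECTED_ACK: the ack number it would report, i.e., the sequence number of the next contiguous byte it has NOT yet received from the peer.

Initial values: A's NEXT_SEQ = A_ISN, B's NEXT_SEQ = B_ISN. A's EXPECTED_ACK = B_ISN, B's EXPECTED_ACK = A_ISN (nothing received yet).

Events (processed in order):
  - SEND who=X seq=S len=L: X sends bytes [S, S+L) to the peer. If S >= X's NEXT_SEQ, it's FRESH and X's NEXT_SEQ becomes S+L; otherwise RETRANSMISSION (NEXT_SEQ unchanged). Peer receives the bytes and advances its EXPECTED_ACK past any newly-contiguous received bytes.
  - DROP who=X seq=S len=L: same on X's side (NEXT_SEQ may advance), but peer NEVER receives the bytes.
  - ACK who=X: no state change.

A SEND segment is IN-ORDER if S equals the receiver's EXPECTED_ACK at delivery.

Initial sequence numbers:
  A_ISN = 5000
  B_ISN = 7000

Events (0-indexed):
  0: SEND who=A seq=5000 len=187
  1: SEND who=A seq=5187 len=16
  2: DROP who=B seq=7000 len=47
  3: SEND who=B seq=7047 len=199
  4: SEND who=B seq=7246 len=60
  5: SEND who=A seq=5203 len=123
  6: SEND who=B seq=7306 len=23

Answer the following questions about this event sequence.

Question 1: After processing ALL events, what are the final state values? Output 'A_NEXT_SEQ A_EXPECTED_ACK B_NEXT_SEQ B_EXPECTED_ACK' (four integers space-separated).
Answer: 5326 7000 7329 5326

Derivation:
After event 0: A_seq=5187 A_ack=7000 B_seq=7000 B_ack=5187
After event 1: A_seq=5203 A_ack=7000 B_seq=7000 B_ack=5203
After event 2: A_seq=5203 A_ack=7000 B_seq=7047 B_ack=5203
After event 3: A_seq=5203 A_ack=7000 B_seq=7246 B_ack=5203
After event 4: A_seq=5203 A_ack=7000 B_seq=7306 B_ack=5203
After event 5: A_seq=5326 A_ack=7000 B_seq=7306 B_ack=5326
After event 6: A_seq=5326 A_ack=7000 B_seq=7329 B_ack=5326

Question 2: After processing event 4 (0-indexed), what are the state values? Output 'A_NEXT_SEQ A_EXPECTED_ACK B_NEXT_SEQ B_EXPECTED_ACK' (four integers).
After event 0: A_seq=5187 A_ack=7000 B_seq=7000 B_ack=5187
After event 1: A_seq=5203 A_ack=7000 B_seq=7000 B_ack=5203
After event 2: A_seq=5203 A_ack=7000 B_seq=7047 B_ack=5203
After event 3: A_seq=5203 A_ack=7000 B_seq=7246 B_ack=5203
After event 4: A_seq=5203 A_ack=7000 B_seq=7306 B_ack=5203

5203 7000 7306 5203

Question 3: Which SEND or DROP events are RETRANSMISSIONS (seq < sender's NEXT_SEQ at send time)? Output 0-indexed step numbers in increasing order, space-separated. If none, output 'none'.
Answer: none

Derivation:
Step 0: SEND seq=5000 -> fresh
Step 1: SEND seq=5187 -> fresh
Step 2: DROP seq=7000 -> fresh
Step 3: SEND seq=7047 -> fresh
Step 4: SEND seq=7246 -> fresh
Step 5: SEND seq=5203 -> fresh
Step 6: SEND seq=7306 -> fresh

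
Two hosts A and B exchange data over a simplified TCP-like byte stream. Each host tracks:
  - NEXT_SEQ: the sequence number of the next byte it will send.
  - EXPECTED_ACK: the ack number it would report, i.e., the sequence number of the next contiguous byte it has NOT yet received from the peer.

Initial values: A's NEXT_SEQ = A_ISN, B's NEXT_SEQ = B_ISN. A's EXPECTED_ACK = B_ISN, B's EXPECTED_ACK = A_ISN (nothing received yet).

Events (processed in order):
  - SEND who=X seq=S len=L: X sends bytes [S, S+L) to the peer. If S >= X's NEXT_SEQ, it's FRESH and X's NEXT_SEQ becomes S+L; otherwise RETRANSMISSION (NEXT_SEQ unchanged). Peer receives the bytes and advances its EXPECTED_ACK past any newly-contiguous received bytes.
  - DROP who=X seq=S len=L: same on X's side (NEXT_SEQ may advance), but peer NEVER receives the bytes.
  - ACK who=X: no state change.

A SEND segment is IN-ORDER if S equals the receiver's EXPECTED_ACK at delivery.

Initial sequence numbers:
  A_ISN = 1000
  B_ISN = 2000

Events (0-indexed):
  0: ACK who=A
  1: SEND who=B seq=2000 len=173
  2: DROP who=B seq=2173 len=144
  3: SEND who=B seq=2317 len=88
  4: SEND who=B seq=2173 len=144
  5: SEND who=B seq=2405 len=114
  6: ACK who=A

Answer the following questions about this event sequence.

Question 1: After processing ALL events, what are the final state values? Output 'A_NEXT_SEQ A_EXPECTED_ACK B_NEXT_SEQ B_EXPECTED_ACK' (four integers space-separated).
Answer: 1000 2519 2519 1000

Derivation:
After event 0: A_seq=1000 A_ack=2000 B_seq=2000 B_ack=1000
After event 1: A_seq=1000 A_ack=2173 B_seq=2173 B_ack=1000
After event 2: A_seq=1000 A_ack=2173 B_seq=2317 B_ack=1000
After event 3: A_seq=1000 A_ack=2173 B_seq=2405 B_ack=1000
After event 4: A_seq=1000 A_ack=2405 B_seq=2405 B_ack=1000
After event 5: A_seq=1000 A_ack=2519 B_seq=2519 B_ack=1000
After event 6: A_seq=1000 A_ack=2519 B_seq=2519 B_ack=1000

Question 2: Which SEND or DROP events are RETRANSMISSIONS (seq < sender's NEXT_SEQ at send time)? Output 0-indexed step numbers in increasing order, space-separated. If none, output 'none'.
Answer: 4

Derivation:
Step 1: SEND seq=2000 -> fresh
Step 2: DROP seq=2173 -> fresh
Step 3: SEND seq=2317 -> fresh
Step 4: SEND seq=2173 -> retransmit
Step 5: SEND seq=2405 -> fresh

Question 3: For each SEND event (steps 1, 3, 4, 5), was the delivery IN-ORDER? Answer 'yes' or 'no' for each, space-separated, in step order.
Answer: yes no yes yes

Derivation:
Step 1: SEND seq=2000 -> in-order
Step 3: SEND seq=2317 -> out-of-order
Step 4: SEND seq=2173 -> in-order
Step 5: SEND seq=2405 -> in-order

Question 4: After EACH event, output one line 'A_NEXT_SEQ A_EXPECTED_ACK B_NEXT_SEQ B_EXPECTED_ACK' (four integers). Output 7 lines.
1000 2000 2000 1000
1000 2173 2173 1000
1000 2173 2317 1000
1000 2173 2405 1000
1000 2405 2405 1000
1000 2519 2519 1000
1000 2519 2519 1000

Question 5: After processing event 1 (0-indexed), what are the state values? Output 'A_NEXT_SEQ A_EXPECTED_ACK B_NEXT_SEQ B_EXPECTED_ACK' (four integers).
After event 0: A_seq=1000 A_ack=2000 B_seq=2000 B_ack=1000
After event 1: A_seq=1000 A_ack=2173 B_seq=2173 B_ack=1000

1000 2173 2173 1000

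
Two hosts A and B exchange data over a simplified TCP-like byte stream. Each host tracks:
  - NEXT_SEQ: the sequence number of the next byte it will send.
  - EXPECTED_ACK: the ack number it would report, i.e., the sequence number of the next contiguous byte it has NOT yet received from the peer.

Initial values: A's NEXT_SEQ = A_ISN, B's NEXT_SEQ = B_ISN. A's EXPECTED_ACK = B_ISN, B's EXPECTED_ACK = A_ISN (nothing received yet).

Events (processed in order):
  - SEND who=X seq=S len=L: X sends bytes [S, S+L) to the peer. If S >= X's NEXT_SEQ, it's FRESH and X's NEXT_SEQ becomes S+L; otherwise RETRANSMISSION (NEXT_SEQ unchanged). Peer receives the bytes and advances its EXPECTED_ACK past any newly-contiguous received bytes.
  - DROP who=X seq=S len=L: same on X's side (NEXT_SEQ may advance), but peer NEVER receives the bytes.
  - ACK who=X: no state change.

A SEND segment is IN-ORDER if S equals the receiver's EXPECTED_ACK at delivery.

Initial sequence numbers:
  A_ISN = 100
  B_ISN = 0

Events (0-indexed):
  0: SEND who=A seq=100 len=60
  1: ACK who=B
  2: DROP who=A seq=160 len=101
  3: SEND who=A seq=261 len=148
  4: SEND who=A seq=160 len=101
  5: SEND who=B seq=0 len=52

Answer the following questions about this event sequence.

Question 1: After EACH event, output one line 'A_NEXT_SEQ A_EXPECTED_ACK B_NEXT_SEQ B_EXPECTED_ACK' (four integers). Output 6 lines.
160 0 0 160
160 0 0 160
261 0 0 160
409 0 0 160
409 0 0 409
409 52 52 409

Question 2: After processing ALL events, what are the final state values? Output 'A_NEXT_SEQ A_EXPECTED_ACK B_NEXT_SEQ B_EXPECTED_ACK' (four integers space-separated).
Answer: 409 52 52 409

Derivation:
After event 0: A_seq=160 A_ack=0 B_seq=0 B_ack=160
After event 1: A_seq=160 A_ack=0 B_seq=0 B_ack=160
After event 2: A_seq=261 A_ack=0 B_seq=0 B_ack=160
After event 3: A_seq=409 A_ack=0 B_seq=0 B_ack=160
After event 4: A_seq=409 A_ack=0 B_seq=0 B_ack=409
After event 5: A_seq=409 A_ack=52 B_seq=52 B_ack=409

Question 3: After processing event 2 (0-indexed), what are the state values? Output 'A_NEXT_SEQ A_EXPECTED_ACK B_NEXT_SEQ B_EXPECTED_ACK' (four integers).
After event 0: A_seq=160 A_ack=0 B_seq=0 B_ack=160
After event 1: A_seq=160 A_ack=0 B_seq=0 B_ack=160
After event 2: A_seq=261 A_ack=0 B_seq=0 B_ack=160

261 0 0 160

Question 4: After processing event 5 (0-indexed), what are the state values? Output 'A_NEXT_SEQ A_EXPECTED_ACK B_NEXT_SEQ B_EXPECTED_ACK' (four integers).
After event 0: A_seq=160 A_ack=0 B_seq=0 B_ack=160
After event 1: A_seq=160 A_ack=0 B_seq=0 B_ack=160
After event 2: A_seq=261 A_ack=0 B_seq=0 B_ack=160
After event 3: A_seq=409 A_ack=0 B_seq=0 B_ack=160
After event 4: A_seq=409 A_ack=0 B_seq=0 B_ack=409
After event 5: A_seq=409 A_ack=52 B_seq=52 B_ack=409

409 52 52 409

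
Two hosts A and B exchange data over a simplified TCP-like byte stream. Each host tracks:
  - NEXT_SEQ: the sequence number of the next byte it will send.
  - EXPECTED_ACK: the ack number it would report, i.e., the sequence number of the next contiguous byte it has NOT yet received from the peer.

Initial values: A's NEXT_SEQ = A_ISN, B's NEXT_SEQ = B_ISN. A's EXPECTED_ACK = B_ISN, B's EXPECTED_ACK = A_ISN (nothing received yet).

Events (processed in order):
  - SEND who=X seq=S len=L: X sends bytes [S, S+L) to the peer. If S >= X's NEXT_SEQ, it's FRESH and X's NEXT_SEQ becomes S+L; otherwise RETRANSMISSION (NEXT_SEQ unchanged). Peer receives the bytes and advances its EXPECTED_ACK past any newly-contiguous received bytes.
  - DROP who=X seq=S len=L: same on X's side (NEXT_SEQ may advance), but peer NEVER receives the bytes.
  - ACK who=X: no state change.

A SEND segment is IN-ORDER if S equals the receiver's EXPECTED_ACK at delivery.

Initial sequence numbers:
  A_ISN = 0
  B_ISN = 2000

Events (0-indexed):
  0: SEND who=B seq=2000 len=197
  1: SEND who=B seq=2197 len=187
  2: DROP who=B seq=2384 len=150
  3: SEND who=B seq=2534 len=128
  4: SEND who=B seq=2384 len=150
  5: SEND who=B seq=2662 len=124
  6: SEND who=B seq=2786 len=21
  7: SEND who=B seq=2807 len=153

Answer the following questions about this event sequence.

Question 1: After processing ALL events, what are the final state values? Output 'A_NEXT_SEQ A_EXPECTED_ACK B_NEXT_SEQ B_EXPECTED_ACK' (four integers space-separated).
Answer: 0 2960 2960 0

Derivation:
After event 0: A_seq=0 A_ack=2197 B_seq=2197 B_ack=0
After event 1: A_seq=0 A_ack=2384 B_seq=2384 B_ack=0
After event 2: A_seq=0 A_ack=2384 B_seq=2534 B_ack=0
After event 3: A_seq=0 A_ack=2384 B_seq=2662 B_ack=0
After event 4: A_seq=0 A_ack=2662 B_seq=2662 B_ack=0
After event 5: A_seq=0 A_ack=2786 B_seq=2786 B_ack=0
After event 6: A_seq=0 A_ack=2807 B_seq=2807 B_ack=0
After event 7: A_seq=0 A_ack=2960 B_seq=2960 B_ack=0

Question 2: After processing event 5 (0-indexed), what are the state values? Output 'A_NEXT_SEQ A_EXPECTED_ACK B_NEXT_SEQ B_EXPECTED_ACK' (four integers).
After event 0: A_seq=0 A_ack=2197 B_seq=2197 B_ack=0
After event 1: A_seq=0 A_ack=2384 B_seq=2384 B_ack=0
After event 2: A_seq=0 A_ack=2384 B_seq=2534 B_ack=0
After event 3: A_seq=0 A_ack=2384 B_seq=2662 B_ack=0
After event 4: A_seq=0 A_ack=2662 B_seq=2662 B_ack=0
After event 5: A_seq=0 A_ack=2786 B_seq=2786 B_ack=0

0 2786 2786 0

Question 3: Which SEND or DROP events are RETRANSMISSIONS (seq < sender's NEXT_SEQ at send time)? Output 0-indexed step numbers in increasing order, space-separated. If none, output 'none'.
Step 0: SEND seq=2000 -> fresh
Step 1: SEND seq=2197 -> fresh
Step 2: DROP seq=2384 -> fresh
Step 3: SEND seq=2534 -> fresh
Step 4: SEND seq=2384 -> retransmit
Step 5: SEND seq=2662 -> fresh
Step 6: SEND seq=2786 -> fresh
Step 7: SEND seq=2807 -> fresh

Answer: 4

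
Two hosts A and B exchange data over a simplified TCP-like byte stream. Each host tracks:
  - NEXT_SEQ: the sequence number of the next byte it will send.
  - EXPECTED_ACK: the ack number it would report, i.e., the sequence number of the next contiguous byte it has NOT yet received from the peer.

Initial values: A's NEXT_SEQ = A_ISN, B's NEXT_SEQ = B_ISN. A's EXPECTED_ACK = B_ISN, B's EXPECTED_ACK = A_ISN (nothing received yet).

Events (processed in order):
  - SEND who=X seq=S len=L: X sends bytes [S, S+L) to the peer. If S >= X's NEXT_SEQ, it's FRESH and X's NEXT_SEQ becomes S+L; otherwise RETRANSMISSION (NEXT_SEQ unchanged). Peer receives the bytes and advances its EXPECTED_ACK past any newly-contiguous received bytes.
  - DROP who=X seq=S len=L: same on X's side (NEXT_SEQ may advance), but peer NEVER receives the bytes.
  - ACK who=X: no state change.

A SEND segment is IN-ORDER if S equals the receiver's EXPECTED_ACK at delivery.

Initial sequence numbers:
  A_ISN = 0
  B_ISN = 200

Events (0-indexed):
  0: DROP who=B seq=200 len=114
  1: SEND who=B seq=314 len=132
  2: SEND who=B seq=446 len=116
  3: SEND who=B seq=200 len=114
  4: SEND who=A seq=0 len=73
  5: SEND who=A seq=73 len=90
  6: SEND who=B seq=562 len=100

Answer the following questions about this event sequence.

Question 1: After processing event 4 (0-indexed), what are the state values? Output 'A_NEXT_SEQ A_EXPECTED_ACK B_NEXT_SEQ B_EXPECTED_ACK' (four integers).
After event 0: A_seq=0 A_ack=200 B_seq=314 B_ack=0
After event 1: A_seq=0 A_ack=200 B_seq=446 B_ack=0
After event 2: A_seq=0 A_ack=200 B_seq=562 B_ack=0
After event 3: A_seq=0 A_ack=562 B_seq=562 B_ack=0
After event 4: A_seq=73 A_ack=562 B_seq=562 B_ack=73

73 562 562 73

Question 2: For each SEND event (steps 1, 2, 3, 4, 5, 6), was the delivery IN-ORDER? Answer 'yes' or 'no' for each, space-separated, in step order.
Answer: no no yes yes yes yes

Derivation:
Step 1: SEND seq=314 -> out-of-order
Step 2: SEND seq=446 -> out-of-order
Step 3: SEND seq=200 -> in-order
Step 4: SEND seq=0 -> in-order
Step 5: SEND seq=73 -> in-order
Step 6: SEND seq=562 -> in-order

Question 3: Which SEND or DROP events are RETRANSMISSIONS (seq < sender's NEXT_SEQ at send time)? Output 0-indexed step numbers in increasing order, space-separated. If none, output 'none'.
Answer: 3

Derivation:
Step 0: DROP seq=200 -> fresh
Step 1: SEND seq=314 -> fresh
Step 2: SEND seq=446 -> fresh
Step 3: SEND seq=200 -> retransmit
Step 4: SEND seq=0 -> fresh
Step 5: SEND seq=73 -> fresh
Step 6: SEND seq=562 -> fresh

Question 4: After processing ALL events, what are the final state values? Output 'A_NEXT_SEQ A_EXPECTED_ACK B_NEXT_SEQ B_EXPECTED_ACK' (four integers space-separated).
Answer: 163 662 662 163

Derivation:
After event 0: A_seq=0 A_ack=200 B_seq=314 B_ack=0
After event 1: A_seq=0 A_ack=200 B_seq=446 B_ack=0
After event 2: A_seq=0 A_ack=200 B_seq=562 B_ack=0
After event 3: A_seq=0 A_ack=562 B_seq=562 B_ack=0
After event 4: A_seq=73 A_ack=562 B_seq=562 B_ack=73
After event 5: A_seq=163 A_ack=562 B_seq=562 B_ack=163
After event 6: A_seq=163 A_ack=662 B_seq=662 B_ack=163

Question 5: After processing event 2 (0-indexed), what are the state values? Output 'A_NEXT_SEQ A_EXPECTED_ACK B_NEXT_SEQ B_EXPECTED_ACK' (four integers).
After event 0: A_seq=0 A_ack=200 B_seq=314 B_ack=0
After event 1: A_seq=0 A_ack=200 B_seq=446 B_ack=0
After event 2: A_seq=0 A_ack=200 B_seq=562 B_ack=0

0 200 562 0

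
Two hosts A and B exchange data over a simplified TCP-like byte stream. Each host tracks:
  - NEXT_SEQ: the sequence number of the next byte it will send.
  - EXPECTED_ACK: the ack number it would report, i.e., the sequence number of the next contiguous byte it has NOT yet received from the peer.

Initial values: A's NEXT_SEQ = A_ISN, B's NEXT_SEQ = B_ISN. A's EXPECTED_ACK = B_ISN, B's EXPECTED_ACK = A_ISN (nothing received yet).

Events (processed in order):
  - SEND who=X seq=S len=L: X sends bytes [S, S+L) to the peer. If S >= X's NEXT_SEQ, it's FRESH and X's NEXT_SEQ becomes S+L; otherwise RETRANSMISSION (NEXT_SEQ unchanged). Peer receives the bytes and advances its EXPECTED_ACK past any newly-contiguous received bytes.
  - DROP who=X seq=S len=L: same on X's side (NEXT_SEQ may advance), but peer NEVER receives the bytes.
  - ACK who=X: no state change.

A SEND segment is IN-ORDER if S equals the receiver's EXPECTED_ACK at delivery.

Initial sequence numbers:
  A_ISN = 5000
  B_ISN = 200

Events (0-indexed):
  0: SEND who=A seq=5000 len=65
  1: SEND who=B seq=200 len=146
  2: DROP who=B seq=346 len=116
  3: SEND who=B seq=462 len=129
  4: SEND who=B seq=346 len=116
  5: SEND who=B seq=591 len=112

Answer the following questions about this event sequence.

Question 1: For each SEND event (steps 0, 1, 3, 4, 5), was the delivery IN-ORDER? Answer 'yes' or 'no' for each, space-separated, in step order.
Answer: yes yes no yes yes

Derivation:
Step 0: SEND seq=5000 -> in-order
Step 1: SEND seq=200 -> in-order
Step 3: SEND seq=462 -> out-of-order
Step 4: SEND seq=346 -> in-order
Step 5: SEND seq=591 -> in-order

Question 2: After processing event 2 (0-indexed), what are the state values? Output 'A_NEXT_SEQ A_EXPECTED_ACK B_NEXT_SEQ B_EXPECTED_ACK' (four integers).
After event 0: A_seq=5065 A_ack=200 B_seq=200 B_ack=5065
After event 1: A_seq=5065 A_ack=346 B_seq=346 B_ack=5065
After event 2: A_seq=5065 A_ack=346 B_seq=462 B_ack=5065

5065 346 462 5065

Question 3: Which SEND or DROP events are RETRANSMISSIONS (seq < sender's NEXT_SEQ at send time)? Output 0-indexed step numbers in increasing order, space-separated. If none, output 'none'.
Step 0: SEND seq=5000 -> fresh
Step 1: SEND seq=200 -> fresh
Step 2: DROP seq=346 -> fresh
Step 3: SEND seq=462 -> fresh
Step 4: SEND seq=346 -> retransmit
Step 5: SEND seq=591 -> fresh

Answer: 4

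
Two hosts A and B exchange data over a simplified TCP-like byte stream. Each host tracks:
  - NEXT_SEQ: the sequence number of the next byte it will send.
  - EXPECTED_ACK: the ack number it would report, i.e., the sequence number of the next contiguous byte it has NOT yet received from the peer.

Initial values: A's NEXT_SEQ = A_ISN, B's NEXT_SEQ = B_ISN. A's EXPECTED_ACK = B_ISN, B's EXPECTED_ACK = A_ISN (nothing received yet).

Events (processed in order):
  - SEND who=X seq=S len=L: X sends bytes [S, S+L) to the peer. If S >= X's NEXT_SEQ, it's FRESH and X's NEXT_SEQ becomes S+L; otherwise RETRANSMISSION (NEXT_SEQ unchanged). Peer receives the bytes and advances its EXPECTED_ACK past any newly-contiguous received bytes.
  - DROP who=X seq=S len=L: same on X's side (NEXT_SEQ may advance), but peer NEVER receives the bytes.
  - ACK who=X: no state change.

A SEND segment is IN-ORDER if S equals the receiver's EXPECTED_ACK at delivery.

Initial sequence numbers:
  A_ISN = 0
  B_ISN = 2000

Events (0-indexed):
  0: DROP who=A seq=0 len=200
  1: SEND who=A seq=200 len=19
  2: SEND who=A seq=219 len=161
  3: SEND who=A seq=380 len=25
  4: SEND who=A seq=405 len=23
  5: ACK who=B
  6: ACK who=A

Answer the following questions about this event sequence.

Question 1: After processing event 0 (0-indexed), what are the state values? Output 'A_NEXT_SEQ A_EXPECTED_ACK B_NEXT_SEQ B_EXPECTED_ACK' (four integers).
After event 0: A_seq=200 A_ack=2000 B_seq=2000 B_ack=0

200 2000 2000 0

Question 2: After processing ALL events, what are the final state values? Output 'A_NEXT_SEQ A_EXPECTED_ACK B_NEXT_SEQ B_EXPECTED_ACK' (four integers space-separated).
After event 0: A_seq=200 A_ack=2000 B_seq=2000 B_ack=0
After event 1: A_seq=219 A_ack=2000 B_seq=2000 B_ack=0
After event 2: A_seq=380 A_ack=2000 B_seq=2000 B_ack=0
After event 3: A_seq=405 A_ack=2000 B_seq=2000 B_ack=0
After event 4: A_seq=428 A_ack=2000 B_seq=2000 B_ack=0
After event 5: A_seq=428 A_ack=2000 B_seq=2000 B_ack=0
After event 6: A_seq=428 A_ack=2000 B_seq=2000 B_ack=0

Answer: 428 2000 2000 0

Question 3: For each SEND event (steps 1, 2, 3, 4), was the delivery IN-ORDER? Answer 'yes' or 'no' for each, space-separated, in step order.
Answer: no no no no

Derivation:
Step 1: SEND seq=200 -> out-of-order
Step 2: SEND seq=219 -> out-of-order
Step 3: SEND seq=380 -> out-of-order
Step 4: SEND seq=405 -> out-of-order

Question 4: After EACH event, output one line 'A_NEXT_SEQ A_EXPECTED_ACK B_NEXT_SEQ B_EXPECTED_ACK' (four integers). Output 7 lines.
200 2000 2000 0
219 2000 2000 0
380 2000 2000 0
405 2000 2000 0
428 2000 2000 0
428 2000 2000 0
428 2000 2000 0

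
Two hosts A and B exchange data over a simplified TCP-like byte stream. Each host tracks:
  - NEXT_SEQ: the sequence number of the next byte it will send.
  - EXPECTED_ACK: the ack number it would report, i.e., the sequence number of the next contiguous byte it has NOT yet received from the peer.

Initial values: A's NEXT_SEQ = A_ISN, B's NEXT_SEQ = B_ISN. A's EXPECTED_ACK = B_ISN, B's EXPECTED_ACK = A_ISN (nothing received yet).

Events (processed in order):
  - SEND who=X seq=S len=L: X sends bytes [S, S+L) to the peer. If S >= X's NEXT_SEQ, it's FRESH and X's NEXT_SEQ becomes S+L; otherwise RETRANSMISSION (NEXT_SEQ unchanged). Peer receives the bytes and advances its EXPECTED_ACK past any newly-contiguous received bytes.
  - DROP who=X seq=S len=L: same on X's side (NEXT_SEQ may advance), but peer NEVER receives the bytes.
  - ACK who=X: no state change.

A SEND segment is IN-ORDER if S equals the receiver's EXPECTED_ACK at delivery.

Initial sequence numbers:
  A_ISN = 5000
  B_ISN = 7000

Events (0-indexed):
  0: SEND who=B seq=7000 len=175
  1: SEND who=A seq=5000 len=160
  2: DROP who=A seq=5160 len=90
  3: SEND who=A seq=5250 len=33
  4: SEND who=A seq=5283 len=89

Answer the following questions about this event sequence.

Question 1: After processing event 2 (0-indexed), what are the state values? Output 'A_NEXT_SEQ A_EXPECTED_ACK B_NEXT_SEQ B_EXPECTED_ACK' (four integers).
After event 0: A_seq=5000 A_ack=7175 B_seq=7175 B_ack=5000
After event 1: A_seq=5160 A_ack=7175 B_seq=7175 B_ack=5160
After event 2: A_seq=5250 A_ack=7175 B_seq=7175 B_ack=5160

5250 7175 7175 5160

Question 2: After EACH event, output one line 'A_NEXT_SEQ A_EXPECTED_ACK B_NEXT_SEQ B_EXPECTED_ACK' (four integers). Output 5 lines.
5000 7175 7175 5000
5160 7175 7175 5160
5250 7175 7175 5160
5283 7175 7175 5160
5372 7175 7175 5160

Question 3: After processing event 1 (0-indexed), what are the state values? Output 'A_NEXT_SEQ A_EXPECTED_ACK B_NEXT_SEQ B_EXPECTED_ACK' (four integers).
After event 0: A_seq=5000 A_ack=7175 B_seq=7175 B_ack=5000
After event 1: A_seq=5160 A_ack=7175 B_seq=7175 B_ack=5160

5160 7175 7175 5160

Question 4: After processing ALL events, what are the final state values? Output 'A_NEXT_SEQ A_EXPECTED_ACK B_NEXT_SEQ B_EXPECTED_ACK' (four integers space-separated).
Answer: 5372 7175 7175 5160

Derivation:
After event 0: A_seq=5000 A_ack=7175 B_seq=7175 B_ack=5000
After event 1: A_seq=5160 A_ack=7175 B_seq=7175 B_ack=5160
After event 2: A_seq=5250 A_ack=7175 B_seq=7175 B_ack=5160
After event 3: A_seq=5283 A_ack=7175 B_seq=7175 B_ack=5160
After event 4: A_seq=5372 A_ack=7175 B_seq=7175 B_ack=5160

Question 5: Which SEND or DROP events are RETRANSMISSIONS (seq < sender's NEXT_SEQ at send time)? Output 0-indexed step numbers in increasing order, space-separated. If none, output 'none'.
Answer: none

Derivation:
Step 0: SEND seq=7000 -> fresh
Step 1: SEND seq=5000 -> fresh
Step 2: DROP seq=5160 -> fresh
Step 3: SEND seq=5250 -> fresh
Step 4: SEND seq=5283 -> fresh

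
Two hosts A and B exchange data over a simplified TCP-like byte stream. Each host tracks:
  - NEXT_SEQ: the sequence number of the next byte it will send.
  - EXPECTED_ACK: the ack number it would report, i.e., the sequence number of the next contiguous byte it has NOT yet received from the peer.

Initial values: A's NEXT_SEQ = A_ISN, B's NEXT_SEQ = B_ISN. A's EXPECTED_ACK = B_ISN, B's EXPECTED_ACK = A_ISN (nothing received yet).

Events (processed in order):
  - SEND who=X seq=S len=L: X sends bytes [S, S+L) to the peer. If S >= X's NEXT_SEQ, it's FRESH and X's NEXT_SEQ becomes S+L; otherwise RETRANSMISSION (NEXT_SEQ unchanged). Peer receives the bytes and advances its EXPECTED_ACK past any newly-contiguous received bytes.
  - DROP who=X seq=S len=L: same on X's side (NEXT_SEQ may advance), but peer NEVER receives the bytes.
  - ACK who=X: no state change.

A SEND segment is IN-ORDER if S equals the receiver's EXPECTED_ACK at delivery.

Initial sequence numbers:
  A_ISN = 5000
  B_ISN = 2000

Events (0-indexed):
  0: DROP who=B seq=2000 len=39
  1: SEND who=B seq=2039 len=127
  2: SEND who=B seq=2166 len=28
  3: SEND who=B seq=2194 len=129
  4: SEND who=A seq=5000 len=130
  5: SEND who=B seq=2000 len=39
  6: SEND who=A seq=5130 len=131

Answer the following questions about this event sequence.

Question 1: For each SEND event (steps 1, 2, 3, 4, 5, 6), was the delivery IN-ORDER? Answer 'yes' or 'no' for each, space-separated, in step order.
Answer: no no no yes yes yes

Derivation:
Step 1: SEND seq=2039 -> out-of-order
Step 2: SEND seq=2166 -> out-of-order
Step 3: SEND seq=2194 -> out-of-order
Step 4: SEND seq=5000 -> in-order
Step 5: SEND seq=2000 -> in-order
Step 6: SEND seq=5130 -> in-order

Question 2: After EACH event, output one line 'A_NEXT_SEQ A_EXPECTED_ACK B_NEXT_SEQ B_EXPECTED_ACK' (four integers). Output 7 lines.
5000 2000 2039 5000
5000 2000 2166 5000
5000 2000 2194 5000
5000 2000 2323 5000
5130 2000 2323 5130
5130 2323 2323 5130
5261 2323 2323 5261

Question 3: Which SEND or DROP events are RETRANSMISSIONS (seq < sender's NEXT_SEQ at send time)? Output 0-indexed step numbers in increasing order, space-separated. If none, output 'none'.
Answer: 5

Derivation:
Step 0: DROP seq=2000 -> fresh
Step 1: SEND seq=2039 -> fresh
Step 2: SEND seq=2166 -> fresh
Step 3: SEND seq=2194 -> fresh
Step 4: SEND seq=5000 -> fresh
Step 5: SEND seq=2000 -> retransmit
Step 6: SEND seq=5130 -> fresh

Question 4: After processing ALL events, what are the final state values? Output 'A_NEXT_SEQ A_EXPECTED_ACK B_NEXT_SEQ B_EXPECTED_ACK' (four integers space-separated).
Answer: 5261 2323 2323 5261

Derivation:
After event 0: A_seq=5000 A_ack=2000 B_seq=2039 B_ack=5000
After event 1: A_seq=5000 A_ack=2000 B_seq=2166 B_ack=5000
After event 2: A_seq=5000 A_ack=2000 B_seq=2194 B_ack=5000
After event 3: A_seq=5000 A_ack=2000 B_seq=2323 B_ack=5000
After event 4: A_seq=5130 A_ack=2000 B_seq=2323 B_ack=5130
After event 5: A_seq=5130 A_ack=2323 B_seq=2323 B_ack=5130
After event 6: A_seq=5261 A_ack=2323 B_seq=2323 B_ack=5261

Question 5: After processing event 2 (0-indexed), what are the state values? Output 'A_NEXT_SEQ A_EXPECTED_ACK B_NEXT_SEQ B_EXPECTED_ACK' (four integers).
After event 0: A_seq=5000 A_ack=2000 B_seq=2039 B_ack=5000
After event 1: A_seq=5000 A_ack=2000 B_seq=2166 B_ack=5000
After event 2: A_seq=5000 A_ack=2000 B_seq=2194 B_ack=5000

5000 2000 2194 5000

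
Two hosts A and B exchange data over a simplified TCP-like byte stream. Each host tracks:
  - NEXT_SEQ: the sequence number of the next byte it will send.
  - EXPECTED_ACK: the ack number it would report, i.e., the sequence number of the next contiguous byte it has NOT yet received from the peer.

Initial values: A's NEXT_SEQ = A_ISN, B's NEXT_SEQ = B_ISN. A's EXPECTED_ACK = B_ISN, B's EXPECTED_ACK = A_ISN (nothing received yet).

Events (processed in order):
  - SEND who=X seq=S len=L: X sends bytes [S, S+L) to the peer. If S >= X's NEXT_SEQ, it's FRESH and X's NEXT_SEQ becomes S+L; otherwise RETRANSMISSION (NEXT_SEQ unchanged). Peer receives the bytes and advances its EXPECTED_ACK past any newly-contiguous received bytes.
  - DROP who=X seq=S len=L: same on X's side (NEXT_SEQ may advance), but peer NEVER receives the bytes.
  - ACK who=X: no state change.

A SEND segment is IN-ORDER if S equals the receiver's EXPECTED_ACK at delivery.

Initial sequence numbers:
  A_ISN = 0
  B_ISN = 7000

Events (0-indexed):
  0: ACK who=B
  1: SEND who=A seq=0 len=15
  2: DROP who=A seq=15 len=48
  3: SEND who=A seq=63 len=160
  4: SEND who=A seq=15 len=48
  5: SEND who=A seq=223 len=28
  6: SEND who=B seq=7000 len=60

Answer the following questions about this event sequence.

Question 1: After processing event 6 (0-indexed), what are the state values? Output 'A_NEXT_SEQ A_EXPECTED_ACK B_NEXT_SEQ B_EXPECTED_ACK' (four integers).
After event 0: A_seq=0 A_ack=7000 B_seq=7000 B_ack=0
After event 1: A_seq=15 A_ack=7000 B_seq=7000 B_ack=15
After event 2: A_seq=63 A_ack=7000 B_seq=7000 B_ack=15
After event 3: A_seq=223 A_ack=7000 B_seq=7000 B_ack=15
After event 4: A_seq=223 A_ack=7000 B_seq=7000 B_ack=223
After event 5: A_seq=251 A_ack=7000 B_seq=7000 B_ack=251
After event 6: A_seq=251 A_ack=7060 B_seq=7060 B_ack=251

251 7060 7060 251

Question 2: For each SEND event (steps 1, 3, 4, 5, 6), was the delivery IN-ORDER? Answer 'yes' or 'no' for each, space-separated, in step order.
Step 1: SEND seq=0 -> in-order
Step 3: SEND seq=63 -> out-of-order
Step 4: SEND seq=15 -> in-order
Step 5: SEND seq=223 -> in-order
Step 6: SEND seq=7000 -> in-order

Answer: yes no yes yes yes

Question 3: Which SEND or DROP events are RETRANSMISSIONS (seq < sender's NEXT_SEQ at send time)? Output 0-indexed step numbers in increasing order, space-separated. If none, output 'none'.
Answer: 4

Derivation:
Step 1: SEND seq=0 -> fresh
Step 2: DROP seq=15 -> fresh
Step 3: SEND seq=63 -> fresh
Step 4: SEND seq=15 -> retransmit
Step 5: SEND seq=223 -> fresh
Step 6: SEND seq=7000 -> fresh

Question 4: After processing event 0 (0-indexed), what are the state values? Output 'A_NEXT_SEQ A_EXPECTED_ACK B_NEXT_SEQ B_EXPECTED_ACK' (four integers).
After event 0: A_seq=0 A_ack=7000 B_seq=7000 B_ack=0

0 7000 7000 0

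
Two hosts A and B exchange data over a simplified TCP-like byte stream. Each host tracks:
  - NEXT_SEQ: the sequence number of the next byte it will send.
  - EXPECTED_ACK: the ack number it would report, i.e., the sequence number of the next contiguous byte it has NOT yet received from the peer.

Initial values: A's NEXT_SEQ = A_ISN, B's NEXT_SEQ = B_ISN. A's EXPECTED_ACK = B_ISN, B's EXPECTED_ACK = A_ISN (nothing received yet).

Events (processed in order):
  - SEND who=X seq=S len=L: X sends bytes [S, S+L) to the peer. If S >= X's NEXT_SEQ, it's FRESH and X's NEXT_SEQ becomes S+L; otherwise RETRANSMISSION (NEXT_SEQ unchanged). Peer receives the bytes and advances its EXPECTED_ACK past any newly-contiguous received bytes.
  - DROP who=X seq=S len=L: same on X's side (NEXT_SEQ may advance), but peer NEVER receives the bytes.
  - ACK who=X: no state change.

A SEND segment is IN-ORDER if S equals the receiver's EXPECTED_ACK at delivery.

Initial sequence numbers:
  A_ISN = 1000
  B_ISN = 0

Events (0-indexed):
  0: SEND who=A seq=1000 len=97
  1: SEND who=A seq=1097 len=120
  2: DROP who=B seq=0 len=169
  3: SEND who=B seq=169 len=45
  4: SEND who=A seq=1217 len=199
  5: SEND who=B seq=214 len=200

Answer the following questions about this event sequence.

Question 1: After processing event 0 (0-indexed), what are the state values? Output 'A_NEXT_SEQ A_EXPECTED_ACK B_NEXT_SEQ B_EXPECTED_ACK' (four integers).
After event 0: A_seq=1097 A_ack=0 B_seq=0 B_ack=1097

1097 0 0 1097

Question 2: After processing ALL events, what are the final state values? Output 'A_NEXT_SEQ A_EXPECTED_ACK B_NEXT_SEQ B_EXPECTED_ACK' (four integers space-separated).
Answer: 1416 0 414 1416

Derivation:
After event 0: A_seq=1097 A_ack=0 B_seq=0 B_ack=1097
After event 1: A_seq=1217 A_ack=0 B_seq=0 B_ack=1217
After event 2: A_seq=1217 A_ack=0 B_seq=169 B_ack=1217
After event 3: A_seq=1217 A_ack=0 B_seq=214 B_ack=1217
After event 4: A_seq=1416 A_ack=0 B_seq=214 B_ack=1416
After event 5: A_seq=1416 A_ack=0 B_seq=414 B_ack=1416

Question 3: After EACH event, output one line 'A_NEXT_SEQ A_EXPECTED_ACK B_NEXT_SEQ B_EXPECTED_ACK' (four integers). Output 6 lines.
1097 0 0 1097
1217 0 0 1217
1217 0 169 1217
1217 0 214 1217
1416 0 214 1416
1416 0 414 1416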